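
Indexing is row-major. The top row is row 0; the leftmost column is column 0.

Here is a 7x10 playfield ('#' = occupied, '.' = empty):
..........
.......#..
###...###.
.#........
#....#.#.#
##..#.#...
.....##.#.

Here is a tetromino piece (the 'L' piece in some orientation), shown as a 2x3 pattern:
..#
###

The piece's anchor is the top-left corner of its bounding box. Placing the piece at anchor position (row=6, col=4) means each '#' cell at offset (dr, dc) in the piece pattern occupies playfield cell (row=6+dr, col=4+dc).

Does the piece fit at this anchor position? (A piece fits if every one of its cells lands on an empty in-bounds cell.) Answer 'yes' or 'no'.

Answer: no

Derivation:
Check each piece cell at anchor (6, 4):
  offset (0,2) -> (6,6): occupied ('#') -> FAIL
  offset (1,0) -> (7,4): out of bounds -> FAIL
  offset (1,1) -> (7,5): out of bounds -> FAIL
  offset (1,2) -> (7,6): out of bounds -> FAIL
All cells valid: no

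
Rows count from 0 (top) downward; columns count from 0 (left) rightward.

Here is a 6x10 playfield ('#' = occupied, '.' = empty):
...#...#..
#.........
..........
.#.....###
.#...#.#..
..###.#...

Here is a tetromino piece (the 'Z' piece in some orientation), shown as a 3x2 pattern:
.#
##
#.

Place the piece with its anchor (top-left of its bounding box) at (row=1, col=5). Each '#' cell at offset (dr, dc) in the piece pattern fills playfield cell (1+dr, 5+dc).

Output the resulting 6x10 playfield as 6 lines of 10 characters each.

Fill (1+0,5+1) = (1,6)
Fill (1+1,5+0) = (2,5)
Fill (1+1,5+1) = (2,6)
Fill (1+2,5+0) = (3,5)

Answer: ...#...#..
#.....#...
.....##...
.#...#.###
.#...#.#..
..###.#...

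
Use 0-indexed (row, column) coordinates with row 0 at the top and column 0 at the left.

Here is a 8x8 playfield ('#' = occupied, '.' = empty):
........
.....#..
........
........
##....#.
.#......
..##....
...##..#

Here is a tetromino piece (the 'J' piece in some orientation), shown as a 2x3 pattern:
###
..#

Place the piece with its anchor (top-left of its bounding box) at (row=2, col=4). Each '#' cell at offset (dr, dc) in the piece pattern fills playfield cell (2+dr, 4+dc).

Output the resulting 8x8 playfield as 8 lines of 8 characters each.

Fill (2+0,4+0) = (2,4)
Fill (2+0,4+1) = (2,5)
Fill (2+0,4+2) = (2,6)
Fill (2+1,4+2) = (3,6)

Answer: ........
.....#..
....###.
......#.
##....#.
.#......
..##....
...##..#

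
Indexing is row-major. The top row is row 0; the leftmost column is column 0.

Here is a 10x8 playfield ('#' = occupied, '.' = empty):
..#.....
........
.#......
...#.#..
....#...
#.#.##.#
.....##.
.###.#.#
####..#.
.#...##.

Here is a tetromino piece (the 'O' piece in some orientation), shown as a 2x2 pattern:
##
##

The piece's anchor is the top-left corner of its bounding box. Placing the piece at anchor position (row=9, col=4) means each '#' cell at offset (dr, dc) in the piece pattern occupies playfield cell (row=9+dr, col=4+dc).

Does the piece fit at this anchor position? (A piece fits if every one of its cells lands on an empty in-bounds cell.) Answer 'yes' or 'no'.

Answer: no

Derivation:
Check each piece cell at anchor (9, 4):
  offset (0,0) -> (9,4): empty -> OK
  offset (0,1) -> (9,5): occupied ('#') -> FAIL
  offset (1,0) -> (10,4): out of bounds -> FAIL
  offset (1,1) -> (10,5): out of bounds -> FAIL
All cells valid: no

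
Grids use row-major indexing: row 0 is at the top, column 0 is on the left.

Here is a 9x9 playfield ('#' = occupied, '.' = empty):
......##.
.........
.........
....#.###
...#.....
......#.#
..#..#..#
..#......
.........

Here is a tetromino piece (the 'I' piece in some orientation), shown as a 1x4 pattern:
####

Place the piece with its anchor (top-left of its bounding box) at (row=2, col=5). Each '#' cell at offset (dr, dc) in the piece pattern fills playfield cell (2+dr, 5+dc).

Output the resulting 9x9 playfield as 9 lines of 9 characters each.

Answer: ......##.
.........
.....####
....#.###
...#.....
......#.#
..#..#..#
..#......
.........

Derivation:
Fill (2+0,5+0) = (2,5)
Fill (2+0,5+1) = (2,6)
Fill (2+0,5+2) = (2,7)
Fill (2+0,5+3) = (2,8)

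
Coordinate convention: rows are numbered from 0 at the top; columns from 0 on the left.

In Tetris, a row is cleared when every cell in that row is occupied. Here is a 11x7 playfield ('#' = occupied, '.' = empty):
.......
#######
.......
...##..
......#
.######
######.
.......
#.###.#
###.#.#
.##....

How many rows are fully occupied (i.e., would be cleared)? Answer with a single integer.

Check each row:
  row 0: 7 empty cells -> not full
  row 1: 0 empty cells -> FULL (clear)
  row 2: 7 empty cells -> not full
  row 3: 5 empty cells -> not full
  row 4: 6 empty cells -> not full
  row 5: 1 empty cell -> not full
  row 6: 1 empty cell -> not full
  row 7: 7 empty cells -> not full
  row 8: 2 empty cells -> not full
  row 9: 2 empty cells -> not full
  row 10: 5 empty cells -> not full
Total rows cleared: 1

Answer: 1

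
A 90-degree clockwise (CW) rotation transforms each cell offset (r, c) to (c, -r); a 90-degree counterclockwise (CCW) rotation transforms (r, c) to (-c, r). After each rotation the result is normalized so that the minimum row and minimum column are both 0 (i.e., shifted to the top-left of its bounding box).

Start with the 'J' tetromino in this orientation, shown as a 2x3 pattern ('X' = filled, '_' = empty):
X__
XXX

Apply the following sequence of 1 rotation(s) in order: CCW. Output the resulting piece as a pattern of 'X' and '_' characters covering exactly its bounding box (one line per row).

Start:
X__
XXX
After rotation 1 (CCW):
_X
_X
XX

Answer: _X
_X
XX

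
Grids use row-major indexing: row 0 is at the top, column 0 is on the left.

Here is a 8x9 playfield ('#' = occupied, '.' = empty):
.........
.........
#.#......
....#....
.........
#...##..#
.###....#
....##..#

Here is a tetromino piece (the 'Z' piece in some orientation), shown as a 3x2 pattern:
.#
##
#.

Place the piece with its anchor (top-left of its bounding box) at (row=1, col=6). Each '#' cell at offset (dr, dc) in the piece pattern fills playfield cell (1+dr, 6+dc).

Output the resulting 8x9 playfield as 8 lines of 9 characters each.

Answer: .........
.......#.
#.#...##.
....#.#..
.........
#...##..#
.###....#
....##..#

Derivation:
Fill (1+0,6+1) = (1,7)
Fill (1+1,6+0) = (2,6)
Fill (1+1,6+1) = (2,7)
Fill (1+2,6+0) = (3,6)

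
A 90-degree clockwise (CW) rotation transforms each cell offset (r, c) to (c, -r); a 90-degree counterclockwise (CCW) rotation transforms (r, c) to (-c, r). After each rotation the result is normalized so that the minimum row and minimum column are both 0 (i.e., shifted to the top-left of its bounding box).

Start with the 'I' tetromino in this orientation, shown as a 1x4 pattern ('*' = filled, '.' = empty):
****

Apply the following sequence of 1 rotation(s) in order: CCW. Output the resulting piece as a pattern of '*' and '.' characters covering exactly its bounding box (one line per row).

Start:
****
After rotation 1 (CCW):
*
*
*
*

Answer: *
*
*
*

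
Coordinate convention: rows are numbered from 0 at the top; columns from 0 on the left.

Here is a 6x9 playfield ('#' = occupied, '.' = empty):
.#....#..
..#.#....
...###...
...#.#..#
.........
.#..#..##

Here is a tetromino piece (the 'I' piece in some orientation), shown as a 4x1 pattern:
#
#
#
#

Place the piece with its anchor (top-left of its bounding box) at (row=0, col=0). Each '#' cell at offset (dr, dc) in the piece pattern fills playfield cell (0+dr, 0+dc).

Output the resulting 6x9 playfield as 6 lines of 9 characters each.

Fill (0+0,0+0) = (0,0)
Fill (0+1,0+0) = (1,0)
Fill (0+2,0+0) = (2,0)
Fill (0+3,0+0) = (3,0)

Answer: ##....#..
#.#.#....
#..###...
#..#.#..#
.........
.#..#..##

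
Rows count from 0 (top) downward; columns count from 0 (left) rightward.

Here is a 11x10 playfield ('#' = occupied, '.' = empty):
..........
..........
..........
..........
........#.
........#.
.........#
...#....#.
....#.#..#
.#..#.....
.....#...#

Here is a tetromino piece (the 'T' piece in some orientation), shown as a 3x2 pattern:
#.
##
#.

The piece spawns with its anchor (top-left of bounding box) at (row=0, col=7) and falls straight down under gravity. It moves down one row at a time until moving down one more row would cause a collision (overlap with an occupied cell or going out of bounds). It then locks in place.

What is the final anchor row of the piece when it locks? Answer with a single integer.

Answer: 2

Derivation:
Spawn at (row=0, col=7). Try each row:
  row 0: fits
  row 1: fits
  row 2: fits
  row 3: blocked -> lock at row 2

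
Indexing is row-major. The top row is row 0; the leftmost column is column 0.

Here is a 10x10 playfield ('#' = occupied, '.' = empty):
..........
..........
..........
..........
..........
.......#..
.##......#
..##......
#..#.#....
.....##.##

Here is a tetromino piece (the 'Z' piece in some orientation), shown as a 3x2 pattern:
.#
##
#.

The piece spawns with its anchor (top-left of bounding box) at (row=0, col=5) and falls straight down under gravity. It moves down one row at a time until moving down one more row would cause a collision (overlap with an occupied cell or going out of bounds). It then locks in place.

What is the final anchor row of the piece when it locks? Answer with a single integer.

Answer: 5

Derivation:
Spawn at (row=0, col=5). Try each row:
  row 0: fits
  row 1: fits
  row 2: fits
  row 3: fits
  row 4: fits
  row 5: fits
  row 6: blocked -> lock at row 5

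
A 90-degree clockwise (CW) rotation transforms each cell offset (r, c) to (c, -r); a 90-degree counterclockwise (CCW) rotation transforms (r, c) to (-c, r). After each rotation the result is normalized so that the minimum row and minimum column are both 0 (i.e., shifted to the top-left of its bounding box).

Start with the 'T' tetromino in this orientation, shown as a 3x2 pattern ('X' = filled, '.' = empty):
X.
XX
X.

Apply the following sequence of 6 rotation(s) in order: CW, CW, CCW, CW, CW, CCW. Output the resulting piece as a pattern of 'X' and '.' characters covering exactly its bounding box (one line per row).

Start:
X.
XX
X.
After rotation 1 (CW):
XXX
.X.
After rotation 2 (CW):
.X
XX
.X
After rotation 3 (CCW):
XXX
.X.
After rotation 4 (CW):
.X
XX
.X
After rotation 5 (CW):
.X.
XXX
After rotation 6 (CCW):
.X
XX
.X

Answer: .X
XX
.X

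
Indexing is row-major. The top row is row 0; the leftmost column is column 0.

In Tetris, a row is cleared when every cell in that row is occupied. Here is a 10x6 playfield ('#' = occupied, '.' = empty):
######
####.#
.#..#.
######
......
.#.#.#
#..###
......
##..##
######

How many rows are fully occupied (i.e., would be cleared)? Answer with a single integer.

Check each row:
  row 0: 0 empty cells -> FULL (clear)
  row 1: 1 empty cell -> not full
  row 2: 4 empty cells -> not full
  row 3: 0 empty cells -> FULL (clear)
  row 4: 6 empty cells -> not full
  row 5: 3 empty cells -> not full
  row 6: 2 empty cells -> not full
  row 7: 6 empty cells -> not full
  row 8: 2 empty cells -> not full
  row 9: 0 empty cells -> FULL (clear)
Total rows cleared: 3

Answer: 3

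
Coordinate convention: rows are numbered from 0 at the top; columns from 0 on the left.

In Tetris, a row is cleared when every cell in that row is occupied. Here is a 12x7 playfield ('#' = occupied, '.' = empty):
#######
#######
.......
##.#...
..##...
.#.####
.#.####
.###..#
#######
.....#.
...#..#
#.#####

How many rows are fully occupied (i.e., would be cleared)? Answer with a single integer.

Check each row:
  row 0: 0 empty cells -> FULL (clear)
  row 1: 0 empty cells -> FULL (clear)
  row 2: 7 empty cells -> not full
  row 3: 4 empty cells -> not full
  row 4: 5 empty cells -> not full
  row 5: 2 empty cells -> not full
  row 6: 2 empty cells -> not full
  row 7: 3 empty cells -> not full
  row 8: 0 empty cells -> FULL (clear)
  row 9: 6 empty cells -> not full
  row 10: 5 empty cells -> not full
  row 11: 1 empty cell -> not full
Total rows cleared: 3

Answer: 3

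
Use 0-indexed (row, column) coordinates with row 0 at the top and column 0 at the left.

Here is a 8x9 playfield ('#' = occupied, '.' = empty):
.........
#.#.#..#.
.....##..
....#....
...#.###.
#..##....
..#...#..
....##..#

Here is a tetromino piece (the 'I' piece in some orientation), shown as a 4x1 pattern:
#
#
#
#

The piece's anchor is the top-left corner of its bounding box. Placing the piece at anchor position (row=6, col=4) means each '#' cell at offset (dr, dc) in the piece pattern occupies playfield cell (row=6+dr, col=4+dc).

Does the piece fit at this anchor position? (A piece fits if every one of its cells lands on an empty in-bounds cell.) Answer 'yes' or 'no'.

Check each piece cell at anchor (6, 4):
  offset (0,0) -> (6,4): empty -> OK
  offset (1,0) -> (7,4): occupied ('#') -> FAIL
  offset (2,0) -> (8,4): out of bounds -> FAIL
  offset (3,0) -> (9,4): out of bounds -> FAIL
All cells valid: no

Answer: no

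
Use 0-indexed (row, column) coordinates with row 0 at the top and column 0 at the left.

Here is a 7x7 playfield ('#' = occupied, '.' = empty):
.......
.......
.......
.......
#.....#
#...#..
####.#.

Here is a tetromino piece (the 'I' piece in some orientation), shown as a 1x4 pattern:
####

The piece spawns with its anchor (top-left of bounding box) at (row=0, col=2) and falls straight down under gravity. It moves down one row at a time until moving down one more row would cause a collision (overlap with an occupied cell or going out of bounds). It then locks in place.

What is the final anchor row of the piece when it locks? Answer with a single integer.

Answer: 4

Derivation:
Spawn at (row=0, col=2). Try each row:
  row 0: fits
  row 1: fits
  row 2: fits
  row 3: fits
  row 4: fits
  row 5: blocked -> lock at row 4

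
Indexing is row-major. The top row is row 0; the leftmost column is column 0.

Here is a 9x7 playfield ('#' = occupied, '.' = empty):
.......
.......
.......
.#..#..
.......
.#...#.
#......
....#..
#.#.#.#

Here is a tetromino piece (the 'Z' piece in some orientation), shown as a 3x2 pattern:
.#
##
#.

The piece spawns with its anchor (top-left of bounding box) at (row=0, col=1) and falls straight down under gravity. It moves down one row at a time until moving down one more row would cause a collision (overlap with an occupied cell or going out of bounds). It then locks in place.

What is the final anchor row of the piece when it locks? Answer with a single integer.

Answer: 0

Derivation:
Spawn at (row=0, col=1). Try each row:
  row 0: fits
  row 1: blocked -> lock at row 0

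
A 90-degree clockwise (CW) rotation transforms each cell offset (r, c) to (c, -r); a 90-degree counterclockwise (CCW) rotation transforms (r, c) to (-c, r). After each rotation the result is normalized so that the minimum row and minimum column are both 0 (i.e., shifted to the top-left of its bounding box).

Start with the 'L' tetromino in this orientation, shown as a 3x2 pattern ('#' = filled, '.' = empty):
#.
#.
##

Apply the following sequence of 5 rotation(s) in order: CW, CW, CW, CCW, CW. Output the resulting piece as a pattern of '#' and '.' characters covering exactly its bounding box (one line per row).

Answer: ..#
###

Derivation:
Start:
#.
#.
##
After rotation 1 (CW):
###
#..
After rotation 2 (CW):
##
.#
.#
After rotation 3 (CW):
..#
###
After rotation 4 (CCW):
##
.#
.#
After rotation 5 (CW):
..#
###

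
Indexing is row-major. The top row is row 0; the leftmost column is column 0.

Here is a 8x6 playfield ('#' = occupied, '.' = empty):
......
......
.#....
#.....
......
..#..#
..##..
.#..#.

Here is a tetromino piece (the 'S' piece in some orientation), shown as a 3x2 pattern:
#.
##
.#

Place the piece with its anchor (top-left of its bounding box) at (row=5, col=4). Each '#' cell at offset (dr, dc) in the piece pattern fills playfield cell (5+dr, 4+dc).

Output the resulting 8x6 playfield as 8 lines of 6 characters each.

Answer: ......
......
.#....
#.....
......
..#.##
..####
.#..##

Derivation:
Fill (5+0,4+0) = (5,4)
Fill (5+1,4+0) = (6,4)
Fill (5+1,4+1) = (6,5)
Fill (5+2,4+1) = (7,5)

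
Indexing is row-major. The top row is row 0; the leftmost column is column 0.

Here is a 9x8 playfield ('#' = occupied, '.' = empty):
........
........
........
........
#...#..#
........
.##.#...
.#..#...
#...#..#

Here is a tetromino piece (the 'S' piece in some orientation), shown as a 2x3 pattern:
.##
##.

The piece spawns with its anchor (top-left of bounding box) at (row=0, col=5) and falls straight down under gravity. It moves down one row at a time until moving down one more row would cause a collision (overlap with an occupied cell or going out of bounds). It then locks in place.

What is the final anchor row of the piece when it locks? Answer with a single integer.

Spawn at (row=0, col=5). Try each row:
  row 0: fits
  row 1: fits
  row 2: fits
  row 3: fits
  row 4: blocked -> lock at row 3

Answer: 3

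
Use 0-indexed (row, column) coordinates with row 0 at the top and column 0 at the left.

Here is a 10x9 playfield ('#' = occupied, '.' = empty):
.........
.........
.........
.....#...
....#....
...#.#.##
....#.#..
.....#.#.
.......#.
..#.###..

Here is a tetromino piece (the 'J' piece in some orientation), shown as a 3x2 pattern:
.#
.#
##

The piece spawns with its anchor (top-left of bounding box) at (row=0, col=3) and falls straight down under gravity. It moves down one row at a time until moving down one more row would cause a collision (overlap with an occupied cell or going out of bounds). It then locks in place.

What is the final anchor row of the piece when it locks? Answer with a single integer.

Spawn at (row=0, col=3). Try each row:
  row 0: fits
  row 1: fits
  row 2: blocked -> lock at row 1

Answer: 1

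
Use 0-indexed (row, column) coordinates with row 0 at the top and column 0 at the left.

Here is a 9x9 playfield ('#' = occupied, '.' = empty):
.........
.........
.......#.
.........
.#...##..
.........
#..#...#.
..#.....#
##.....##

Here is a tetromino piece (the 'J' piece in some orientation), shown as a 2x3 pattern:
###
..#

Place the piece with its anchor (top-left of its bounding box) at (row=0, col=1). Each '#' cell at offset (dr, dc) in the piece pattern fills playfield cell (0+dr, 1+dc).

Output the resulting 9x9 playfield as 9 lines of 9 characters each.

Fill (0+0,1+0) = (0,1)
Fill (0+0,1+1) = (0,2)
Fill (0+0,1+2) = (0,3)
Fill (0+1,1+2) = (1,3)

Answer: .###.....
...#.....
.......#.
.........
.#...##..
.........
#..#...#.
..#.....#
##.....##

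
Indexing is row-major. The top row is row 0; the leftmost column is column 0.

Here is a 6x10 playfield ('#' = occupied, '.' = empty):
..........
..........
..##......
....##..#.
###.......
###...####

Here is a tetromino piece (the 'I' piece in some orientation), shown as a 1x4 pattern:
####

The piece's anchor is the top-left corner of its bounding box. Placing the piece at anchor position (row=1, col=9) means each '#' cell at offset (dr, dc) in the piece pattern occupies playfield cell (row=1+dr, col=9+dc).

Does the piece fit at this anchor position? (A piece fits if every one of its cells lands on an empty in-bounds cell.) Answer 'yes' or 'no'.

Answer: no

Derivation:
Check each piece cell at anchor (1, 9):
  offset (0,0) -> (1,9): empty -> OK
  offset (0,1) -> (1,10): out of bounds -> FAIL
  offset (0,2) -> (1,11): out of bounds -> FAIL
  offset (0,3) -> (1,12): out of bounds -> FAIL
All cells valid: no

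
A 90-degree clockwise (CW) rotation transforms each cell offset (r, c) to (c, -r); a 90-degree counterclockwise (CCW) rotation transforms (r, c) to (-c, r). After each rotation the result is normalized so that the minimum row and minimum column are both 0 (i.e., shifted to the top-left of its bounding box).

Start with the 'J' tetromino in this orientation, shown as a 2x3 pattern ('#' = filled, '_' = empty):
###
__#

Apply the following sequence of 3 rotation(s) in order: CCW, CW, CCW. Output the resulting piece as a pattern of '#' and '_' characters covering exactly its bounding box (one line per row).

Start:
###
__#
After rotation 1 (CCW):
##
#_
#_
After rotation 2 (CW):
###
__#
After rotation 3 (CCW):
##
#_
#_

Answer: ##
#_
#_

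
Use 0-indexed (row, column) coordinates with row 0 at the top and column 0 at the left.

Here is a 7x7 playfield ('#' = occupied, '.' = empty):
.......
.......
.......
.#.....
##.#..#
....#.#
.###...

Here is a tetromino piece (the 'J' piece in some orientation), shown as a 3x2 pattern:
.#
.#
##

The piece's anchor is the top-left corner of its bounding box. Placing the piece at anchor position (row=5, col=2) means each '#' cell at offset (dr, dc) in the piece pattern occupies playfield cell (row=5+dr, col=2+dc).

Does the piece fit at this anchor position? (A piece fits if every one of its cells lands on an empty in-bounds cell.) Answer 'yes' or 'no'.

Check each piece cell at anchor (5, 2):
  offset (0,1) -> (5,3): empty -> OK
  offset (1,1) -> (6,3): occupied ('#') -> FAIL
  offset (2,0) -> (7,2): out of bounds -> FAIL
  offset (2,1) -> (7,3): out of bounds -> FAIL
All cells valid: no

Answer: no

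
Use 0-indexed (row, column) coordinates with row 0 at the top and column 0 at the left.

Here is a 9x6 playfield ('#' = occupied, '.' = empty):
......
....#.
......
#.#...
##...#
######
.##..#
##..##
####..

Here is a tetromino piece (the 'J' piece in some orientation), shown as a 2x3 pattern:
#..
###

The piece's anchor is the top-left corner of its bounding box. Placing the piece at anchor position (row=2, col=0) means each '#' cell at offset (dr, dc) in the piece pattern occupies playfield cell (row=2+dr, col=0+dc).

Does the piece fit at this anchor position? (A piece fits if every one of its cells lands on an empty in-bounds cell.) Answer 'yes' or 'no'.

Answer: no

Derivation:
Check each piece cell at anchor (2, 0):
  offset (0,0) -> (2,0): empty -> OK
  offset (1,0) -> (3,0): occupied ('#') -> FAIL
  offset (1,1) -> (3,1): empty -> OK
  offset (1,2) -> (3,2): occupied ('#') -> FAIL
All cells valid: no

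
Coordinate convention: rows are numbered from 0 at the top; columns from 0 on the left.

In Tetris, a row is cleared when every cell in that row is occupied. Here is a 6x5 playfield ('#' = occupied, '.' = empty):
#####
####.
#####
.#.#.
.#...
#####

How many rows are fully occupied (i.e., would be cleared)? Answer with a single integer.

Check each row:
  row 0: 0 empty cells -> FULL (clear)
  row 1: 1 empty cell -> not full
  row 2: 0 empty cells -> FULL (clear)
  row 3: 3 empty cells -> not full
  row 4: 4 empty cells -> not full
  row 5: 0 empty cells -> FULL (clear)
Total rows cleared: 3

Answer: 3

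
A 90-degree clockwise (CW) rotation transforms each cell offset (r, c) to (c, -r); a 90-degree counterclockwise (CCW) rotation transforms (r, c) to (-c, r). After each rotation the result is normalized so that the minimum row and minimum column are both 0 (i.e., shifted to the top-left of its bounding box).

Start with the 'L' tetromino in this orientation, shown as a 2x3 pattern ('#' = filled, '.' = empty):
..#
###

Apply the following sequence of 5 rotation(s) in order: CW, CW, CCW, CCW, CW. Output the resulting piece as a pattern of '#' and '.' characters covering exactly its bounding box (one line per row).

Answer: #.
#.
##

Derivation:
Start:
..#
###
After rotation 1 (CW):
#.
#.
##
After rotation 2 (CW):
###
#..
After rotation 3 (CCW):
#.
#.
##
After rotation 4 (CCW):
..#
###
After rotation 5 (CW):
#.
#.
##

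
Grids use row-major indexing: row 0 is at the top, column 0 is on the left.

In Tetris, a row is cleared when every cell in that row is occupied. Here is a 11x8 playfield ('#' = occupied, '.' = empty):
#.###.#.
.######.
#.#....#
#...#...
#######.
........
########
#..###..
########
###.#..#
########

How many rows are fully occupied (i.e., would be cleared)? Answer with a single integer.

Check each row:
  row 0: 3 empty cells -> not full
  row 1: 2 empty cells -> not full
  row 2: 5 empty cells -> not full
  row 3: 6 empty cells -> not full
  row 4: 1 empty cell -> not full
  row 5: 8 empty cells -> not full
  row 6: 0 empty cells -> FULL (clear)
  row 7: 4 empty cells -> not full
  row 8: 0 empty cells -> FULL (clear)
  row 9: 3 empty cells -> not full
  row 10: 0 empty cells -> FULL (clear)
Total rows cleared: 3

Answer: 3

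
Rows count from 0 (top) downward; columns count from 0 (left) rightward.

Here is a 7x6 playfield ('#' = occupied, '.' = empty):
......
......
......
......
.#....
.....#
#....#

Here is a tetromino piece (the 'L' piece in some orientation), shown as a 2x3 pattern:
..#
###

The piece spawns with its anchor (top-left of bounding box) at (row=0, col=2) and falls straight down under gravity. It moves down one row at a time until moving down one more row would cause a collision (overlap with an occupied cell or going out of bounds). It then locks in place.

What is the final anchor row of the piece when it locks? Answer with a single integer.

Spawn at (row=0, col=2). Try each row:
  row 0: fits
  row 1: fits
  row 2: fits
  row 3: fits
  row 4: fits
  row 5: fits
  row 6: blocked -> lock at row 5

Answer: 5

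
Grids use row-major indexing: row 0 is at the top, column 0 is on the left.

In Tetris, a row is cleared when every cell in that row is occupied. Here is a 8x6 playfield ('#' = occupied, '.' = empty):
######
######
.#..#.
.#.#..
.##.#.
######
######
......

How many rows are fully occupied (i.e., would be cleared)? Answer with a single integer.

Check each row:
  row 0: 0 empty cells -> FULL (clear)
  row 1: 0 empty cells -> FULL (clear)
  row 2: 4 empty cells -> not full
  row 3: 4 empty cells -> not full
  row 4: 3 empty cells -> not full
  row 5: 0 empty cells -> FULL (clear)
  row 6: 0 empty cells -> FULL (clear)
  row 7: 6 empty cells -> not full
Total rows cleared: 4

Answer: 4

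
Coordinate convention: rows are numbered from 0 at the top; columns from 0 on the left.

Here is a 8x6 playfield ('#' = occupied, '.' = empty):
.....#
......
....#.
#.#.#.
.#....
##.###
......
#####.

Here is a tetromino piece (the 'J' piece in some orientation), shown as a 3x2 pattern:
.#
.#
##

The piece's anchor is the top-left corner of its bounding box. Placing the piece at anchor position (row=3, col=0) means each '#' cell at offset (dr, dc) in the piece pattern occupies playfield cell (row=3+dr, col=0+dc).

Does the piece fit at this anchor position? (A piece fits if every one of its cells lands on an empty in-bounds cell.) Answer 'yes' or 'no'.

Answer: no

Derivation:
Check each piece cell at anchor (3, 0):
  offset (0,1) -> (3,1): empty -> OK
  offset (1,1) -> (4,1): occupied ('#') -> FAIL
  offset (2,0) -> (5,0): occupied ('#') -> FAIL
  offset (2,1) -> (5,1): occupied ('#') -> FAIL
All cells valid: no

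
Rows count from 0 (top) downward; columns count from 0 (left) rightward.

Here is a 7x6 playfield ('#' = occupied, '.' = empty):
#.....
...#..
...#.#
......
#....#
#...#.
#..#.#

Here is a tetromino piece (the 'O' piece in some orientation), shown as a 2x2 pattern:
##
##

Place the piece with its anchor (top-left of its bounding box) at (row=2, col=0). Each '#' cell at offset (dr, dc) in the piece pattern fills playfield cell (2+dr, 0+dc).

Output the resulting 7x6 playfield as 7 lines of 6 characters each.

Answer: #.....
...#..
##.#.#
##....
#....#
#...#.
#..#.#

Derivation:
Fill (2+0,0+0) = (2,0)
Fill (2+0,0+1) = (2,1)
Fill (2+1,0+0) = (3,0)
Fill (2+1,0+1) = (3,1)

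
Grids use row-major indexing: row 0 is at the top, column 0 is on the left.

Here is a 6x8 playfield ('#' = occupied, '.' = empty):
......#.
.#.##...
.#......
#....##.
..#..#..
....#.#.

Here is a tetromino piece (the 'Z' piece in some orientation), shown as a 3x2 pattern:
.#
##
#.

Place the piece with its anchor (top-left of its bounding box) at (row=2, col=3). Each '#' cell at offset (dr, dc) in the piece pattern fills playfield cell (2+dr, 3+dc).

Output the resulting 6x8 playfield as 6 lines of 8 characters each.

Fill (2+0,3+1) = (2,4)
Fill (2+1,3+0) = (3,3)
Fill (2+1,3+1) = (3,4)
Fill (2+2,3+0) = (4,3)

Answer: ......#.
.#.##...
.#..#...
#..####.
..##.#..
....#.#.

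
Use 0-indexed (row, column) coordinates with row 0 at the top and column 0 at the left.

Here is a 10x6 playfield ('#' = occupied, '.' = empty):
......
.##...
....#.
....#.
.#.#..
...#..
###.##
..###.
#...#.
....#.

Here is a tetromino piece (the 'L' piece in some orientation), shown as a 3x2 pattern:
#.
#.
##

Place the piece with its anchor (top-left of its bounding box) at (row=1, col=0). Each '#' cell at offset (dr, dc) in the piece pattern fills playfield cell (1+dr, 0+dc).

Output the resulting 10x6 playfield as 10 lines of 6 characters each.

Fill (1+0,0+0) = (1,0)
Fill (1+1,0+0) = (2,0)
Fill (1+2,0+0) = (3,0)
Fill (1+2,0+1) = (3,1)

Answer: ......
###...
#...#.
##..#.
.#.#..
...#..
###.##
..###.
#...#.
....#.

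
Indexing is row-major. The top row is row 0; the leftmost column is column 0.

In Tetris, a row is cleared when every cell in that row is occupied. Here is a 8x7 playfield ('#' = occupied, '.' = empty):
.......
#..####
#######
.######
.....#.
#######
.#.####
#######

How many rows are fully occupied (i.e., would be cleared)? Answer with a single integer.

Answer: 3

Derivation:
Check each row:
  row 0: 7 empty cells -> not full
  row 1: 2 empty cells -> not full
  row 2: 0 empty cells -> FULL (clear)
  row 3: 1 empty cell -> not full
  row 4: 6 empty cells -> not full
  row 5: 0 empty cells -> FULL (clear)
  row 6: 2 empty cells -> not full
  row 7: 0 empty cells -> FULL (clear)
Total rows cleared: 3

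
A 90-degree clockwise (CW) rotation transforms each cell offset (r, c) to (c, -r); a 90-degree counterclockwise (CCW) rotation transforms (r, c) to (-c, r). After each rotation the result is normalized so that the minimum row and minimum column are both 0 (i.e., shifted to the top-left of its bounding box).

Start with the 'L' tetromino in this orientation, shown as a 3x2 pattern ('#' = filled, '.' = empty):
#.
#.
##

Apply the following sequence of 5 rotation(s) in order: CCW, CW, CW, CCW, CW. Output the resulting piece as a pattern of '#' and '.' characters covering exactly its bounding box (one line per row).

Answer: ###
#..

Derivation:
Start:
#.
#.
##
After rotation 1 (CCW):
..#
###
After rotation 2 (CW):
#.
#.
##
After rotation 3 (CW):
###
#..
After rotation 4 (CCW):
#.
#.
##
After rotation 5 (CW):
###
#..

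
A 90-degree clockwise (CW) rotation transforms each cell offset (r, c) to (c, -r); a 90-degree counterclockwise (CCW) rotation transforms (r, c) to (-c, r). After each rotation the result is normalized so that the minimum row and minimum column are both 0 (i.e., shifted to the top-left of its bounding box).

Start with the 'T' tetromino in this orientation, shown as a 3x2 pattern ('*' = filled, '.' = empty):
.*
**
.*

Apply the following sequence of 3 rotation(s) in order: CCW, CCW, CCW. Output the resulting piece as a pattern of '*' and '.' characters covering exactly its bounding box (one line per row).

Start:
.*
**
.*
After rotation 1 (CCW):
***
.*.
After rotation 2 (CCW):
*.
**
*.
After rotation 3 (CCW):
.*.
***

Answer: .*.
***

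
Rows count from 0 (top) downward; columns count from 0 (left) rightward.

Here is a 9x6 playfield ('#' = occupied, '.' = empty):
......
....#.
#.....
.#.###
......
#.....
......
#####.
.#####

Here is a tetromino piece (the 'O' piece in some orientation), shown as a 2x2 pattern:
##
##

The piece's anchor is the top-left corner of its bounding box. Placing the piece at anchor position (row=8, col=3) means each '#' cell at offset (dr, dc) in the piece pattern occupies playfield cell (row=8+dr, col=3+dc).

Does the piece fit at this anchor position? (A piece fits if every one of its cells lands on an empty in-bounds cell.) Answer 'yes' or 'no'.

Answer: no

Derivation:
Check each piece cell at anchor (8, 3):
  offset (0,0) -> (8,3): occupied ('#') -> FAIL
  offset (0,1) -> (8,4): occupied ('#') -> FAIL
  offset (1,0) -> (9,3): out of bounds -> FAIL
  offset (1,1) -> (9,4): out of bounds -> FAIL
All cells valid: no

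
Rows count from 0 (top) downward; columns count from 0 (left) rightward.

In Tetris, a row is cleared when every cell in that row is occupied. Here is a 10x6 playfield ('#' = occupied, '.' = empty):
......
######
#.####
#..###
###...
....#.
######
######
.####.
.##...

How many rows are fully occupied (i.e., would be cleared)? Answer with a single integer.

Answer: 3

Derivation:
Check each row:
  row 0: 6 empty cells -> not full
  row 1: 0 empty cells -> FULL (clear)
  row 2: 1 empty cell -> not full
  row 3: 2 empty cells -> not full
  row 4: 3 empty cells -> not full
  row 5: 5 empty cells -> not full
  row 6: 0 empty cells -> FULL (clear)
  row 7: 0 empty cells -> FULL (clear)
  row 8: 2 empty cells -> not full
  row 9: 4 empty cells -> not full
Total rows cleared: 3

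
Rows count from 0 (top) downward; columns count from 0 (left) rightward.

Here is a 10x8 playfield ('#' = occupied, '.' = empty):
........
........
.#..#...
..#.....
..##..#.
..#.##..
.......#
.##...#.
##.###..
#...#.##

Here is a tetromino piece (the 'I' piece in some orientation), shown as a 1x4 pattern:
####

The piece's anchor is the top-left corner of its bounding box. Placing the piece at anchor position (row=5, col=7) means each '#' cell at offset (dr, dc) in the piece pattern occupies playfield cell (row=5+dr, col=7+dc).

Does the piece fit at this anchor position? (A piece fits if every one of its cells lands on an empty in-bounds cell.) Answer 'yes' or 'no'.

Answer: no

Derivation:
Check each piece cell at anchor (5, 7):
  offset (0,0) -> (5,7): empty -> OK
  offset (0,1) -> (5,8): out of bounds -> FAIL
  offset (0,2) -> (5,9): out of bounds -> FAIL
  offset (0,3) -> (5,10): out of bounds -> FAIL
All cells valid: no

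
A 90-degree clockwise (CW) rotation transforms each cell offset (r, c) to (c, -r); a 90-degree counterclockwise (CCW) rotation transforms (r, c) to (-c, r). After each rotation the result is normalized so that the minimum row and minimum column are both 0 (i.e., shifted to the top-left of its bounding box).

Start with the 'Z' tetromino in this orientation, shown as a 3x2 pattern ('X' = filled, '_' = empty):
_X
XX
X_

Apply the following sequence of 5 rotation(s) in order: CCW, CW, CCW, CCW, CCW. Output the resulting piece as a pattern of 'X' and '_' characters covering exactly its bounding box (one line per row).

Answer: XX_
_XX

Derivation:
Start:
_X
XX
X_
After rotation 1 (CCW):
XX_
_XX
After rotation 2 (CW):
_X
XX
X_
After rotation 3 (CCW):
XX_
_XX
After rotation 4 (CCW):
_X
XX
X_
After rotation 5 (CCW):
XX_
_XX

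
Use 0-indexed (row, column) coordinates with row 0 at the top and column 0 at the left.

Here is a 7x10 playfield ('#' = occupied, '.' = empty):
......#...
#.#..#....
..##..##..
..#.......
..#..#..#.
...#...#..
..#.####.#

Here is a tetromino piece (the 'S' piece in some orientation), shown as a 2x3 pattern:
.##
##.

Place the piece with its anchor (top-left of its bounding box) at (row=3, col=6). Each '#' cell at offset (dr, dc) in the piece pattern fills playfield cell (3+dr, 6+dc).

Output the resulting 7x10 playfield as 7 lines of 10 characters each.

Fill (3+0,6+1) = (3,7)
Fill (3+0,6+2) = (3,8)
Fill (3+1,6+0) = (4,6)
Fill (3+1,6+1) = (4,7)

Answer: ......#...
#.#..#....
..##..##..
..#....##.
..#..####.
...#...#..
..#.####.#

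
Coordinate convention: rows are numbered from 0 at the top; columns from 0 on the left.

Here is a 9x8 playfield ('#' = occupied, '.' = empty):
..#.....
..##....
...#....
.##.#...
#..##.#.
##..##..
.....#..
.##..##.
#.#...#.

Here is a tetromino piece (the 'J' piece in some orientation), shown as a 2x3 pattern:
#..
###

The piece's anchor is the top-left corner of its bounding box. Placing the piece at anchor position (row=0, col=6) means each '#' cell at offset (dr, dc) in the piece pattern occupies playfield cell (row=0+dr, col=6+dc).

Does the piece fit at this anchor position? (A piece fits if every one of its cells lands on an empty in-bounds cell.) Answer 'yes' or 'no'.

Answer: no

Derivation:
Check each piece cell at anchor (0, 6):
  offset (0,0) -> (0,6): empty -> OK
  offset (1,0) -> (1,6): empty -> OK
  offset (1,1) -> (1,7): empty -> OK
  offset (1,2) -> (1,8): out of bounds -> FAIL
All cells valid: no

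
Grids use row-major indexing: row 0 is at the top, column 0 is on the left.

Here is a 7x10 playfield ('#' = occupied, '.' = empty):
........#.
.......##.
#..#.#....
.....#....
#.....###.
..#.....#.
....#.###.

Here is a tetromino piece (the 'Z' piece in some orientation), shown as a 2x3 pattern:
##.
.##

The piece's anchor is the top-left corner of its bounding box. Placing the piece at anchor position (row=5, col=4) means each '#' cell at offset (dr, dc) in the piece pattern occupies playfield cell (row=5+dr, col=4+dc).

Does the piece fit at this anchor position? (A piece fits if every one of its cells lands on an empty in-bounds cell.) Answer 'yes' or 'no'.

Answer: no

Derivation:
Check each piece cell at anchor (5, 4):
  offset (0,0) -> (5,4): empty -> OK
  offset (0,1) -> (5,5): empty -> OK
  offset (1,1) -> (6,5): empty -> OK
  offset (1,2) -> (6,6): occupied ('#') -> FAIL
All cells valid: no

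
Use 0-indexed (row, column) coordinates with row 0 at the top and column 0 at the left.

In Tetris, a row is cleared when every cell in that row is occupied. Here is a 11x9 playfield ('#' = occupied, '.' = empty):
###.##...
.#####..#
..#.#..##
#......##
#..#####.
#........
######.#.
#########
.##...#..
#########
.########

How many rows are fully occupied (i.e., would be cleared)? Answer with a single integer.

Check each row:
  row 0: 4 empty cells -> not full
  row 1: 3 empty cells -> not full
  row 2: 5 empty cells -> not full
  row 3: 6 empty cells -> not full
  row 4: 3 empty cells -> not full
  row 5: 8 empty cells -> not full
  row 6: 2 empty cells -> not full
  row 7: 0 empty cells -> FULL (clear)
  row 8: 6 empty cells -> not full
  row 9: 0 empty cells -> FULL (clear)
  row 10: 1 empty cell -> not full
Total rows cleared: 2

Answer: 2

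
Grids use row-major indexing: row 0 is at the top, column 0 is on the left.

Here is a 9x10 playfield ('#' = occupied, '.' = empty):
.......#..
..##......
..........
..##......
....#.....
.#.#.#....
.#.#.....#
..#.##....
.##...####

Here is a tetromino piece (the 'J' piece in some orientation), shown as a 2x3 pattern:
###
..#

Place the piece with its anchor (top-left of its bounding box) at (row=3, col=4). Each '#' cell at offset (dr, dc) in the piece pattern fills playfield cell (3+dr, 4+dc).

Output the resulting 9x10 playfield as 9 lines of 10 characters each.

Answer: .......#..
..##......
..........
..#####...
....#.#...
.#.#.#....
.#.#.....#
..#.##....
.##...####

Derivation:
Fill (3+0,4+0) = (3,4)
Fill (3+0,4+1) = (3,5)
Fill (3+0,4+2) = (3,6)
Fill (3+1,4+2) = (4,6)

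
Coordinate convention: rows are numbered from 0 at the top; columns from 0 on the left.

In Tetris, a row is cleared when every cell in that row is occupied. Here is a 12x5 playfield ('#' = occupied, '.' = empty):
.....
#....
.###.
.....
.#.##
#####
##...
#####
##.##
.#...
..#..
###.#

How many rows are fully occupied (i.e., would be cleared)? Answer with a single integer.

Check each row:
  row 0: 5 empty cells -> not full
  row 1: 4 empty cells -> not full
  row 2: 2 empty cells -> not full
  row 3: 5 empty cells -> not full
  row 4: 2 empty cells -> not full
  row 5: 0 empty cells -> FULL (clear)
  row 6: 3 empty cells -> not full
  row 7: 0 empty cells -> FULL (clear)
  row 8: 1 empty cell -> not full
  row 9: 4 empty cells -> not full
  row 10: 4 empty cells -> not full
  row 11: 1 empty cell -> not full
Total rows cleared: 2

Answer: 2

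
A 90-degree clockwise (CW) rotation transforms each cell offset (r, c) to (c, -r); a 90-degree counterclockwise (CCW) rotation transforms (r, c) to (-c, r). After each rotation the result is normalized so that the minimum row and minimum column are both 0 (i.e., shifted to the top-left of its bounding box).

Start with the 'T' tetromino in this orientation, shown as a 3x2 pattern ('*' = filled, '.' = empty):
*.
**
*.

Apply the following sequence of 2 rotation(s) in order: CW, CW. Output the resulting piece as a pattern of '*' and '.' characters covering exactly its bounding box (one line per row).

Answer: .*
**
.*

Derivation:
Start:
*.
**
*.
After rotation 1 (CW):
***
.*.
After rotation 2 (CW):
.*
**
.*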